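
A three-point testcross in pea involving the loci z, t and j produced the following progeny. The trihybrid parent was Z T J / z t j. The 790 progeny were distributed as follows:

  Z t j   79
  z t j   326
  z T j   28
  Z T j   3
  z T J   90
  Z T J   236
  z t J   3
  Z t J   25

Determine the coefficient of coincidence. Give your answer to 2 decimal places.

The two rarest classes, Z T j and z t J, are the double crossovers. Comparing them with the parentals, only the j allele has switched, so j is the middle locus and the order is z – j – t.
z–j: (169 + 6)/790 = 0.2215; j–t: (53 + 6)/790 = 0.0747.
Expected DCO frequency = 0.2215 × 0.0747 ≈ 0.01655; observed = 6/790 ≈ 0.00759.
Coefficient of coincidence = 0.00759/0.01655 ≈ 0.46.

0.46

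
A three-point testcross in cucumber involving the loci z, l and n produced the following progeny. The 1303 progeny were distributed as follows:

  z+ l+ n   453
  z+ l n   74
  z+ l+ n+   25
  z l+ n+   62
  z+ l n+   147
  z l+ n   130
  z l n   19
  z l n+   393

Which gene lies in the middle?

The two most frequent reciprocal classes, z+ l+ n and z l n+, are the parental types, so the F1 was z+ l+ n / z l n+.
The two rarest classes, z+ l+ n+ and z l n, are the double crossovers. Comparing them with the parentals, only the n allele has switched, so n is the middle locus and the order is l – n – z.

n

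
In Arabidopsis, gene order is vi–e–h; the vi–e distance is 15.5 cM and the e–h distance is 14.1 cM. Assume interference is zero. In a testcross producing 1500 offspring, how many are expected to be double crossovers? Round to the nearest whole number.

Map distances give recombination frequencies of 0.155 and 0.141 for the two intervals.
With no interference, expected double-crossover frequency = 0.155 × 0.141 = 0.02185.
Expected number = 0.02185 × 1500 = 32.78 ≈ 33.

33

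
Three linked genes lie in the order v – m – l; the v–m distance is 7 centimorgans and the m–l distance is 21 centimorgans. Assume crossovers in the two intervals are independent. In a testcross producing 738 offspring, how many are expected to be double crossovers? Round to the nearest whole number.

11

Map distances give recombination frequencies of 0.070 and 0.210 for the two intervals.
With no interference, expected double-crossover frequency = 0.070 × 0.210 = 0.01470.
Expected number = 0.01470 × 738 = 10.85 ≈ 11.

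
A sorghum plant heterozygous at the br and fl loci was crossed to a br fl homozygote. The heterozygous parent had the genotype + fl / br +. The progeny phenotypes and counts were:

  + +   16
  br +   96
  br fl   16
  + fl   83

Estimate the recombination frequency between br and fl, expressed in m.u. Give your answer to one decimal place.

15.2 m.u.

The recombinant classes are + + and br fl: 16 + 16 = 32.
Recombination frequency = 32/211 = 0.1517 ≈ 15.2%, i.e. 15.2 m.u.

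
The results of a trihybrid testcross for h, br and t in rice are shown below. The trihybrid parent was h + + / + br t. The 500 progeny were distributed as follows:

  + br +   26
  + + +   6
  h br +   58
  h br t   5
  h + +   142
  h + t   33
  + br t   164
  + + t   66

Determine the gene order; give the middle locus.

h

The two rarest classes, + + + and h br t, are the double crossovers. Comparing them with the parentals, only the h allele has switched, so h is the middle locus and the order is t – h – br.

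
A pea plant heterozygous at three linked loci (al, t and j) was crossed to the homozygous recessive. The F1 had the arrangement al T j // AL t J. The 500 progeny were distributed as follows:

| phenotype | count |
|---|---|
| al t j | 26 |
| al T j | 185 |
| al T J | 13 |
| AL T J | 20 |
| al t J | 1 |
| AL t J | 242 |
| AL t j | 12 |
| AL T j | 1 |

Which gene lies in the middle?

The two rarest classes, AL T j and al t J, are the double crossovers. Comparing them with the parentals, only the al allele has switched, so al is the middle locus and the order is j – al – t.

al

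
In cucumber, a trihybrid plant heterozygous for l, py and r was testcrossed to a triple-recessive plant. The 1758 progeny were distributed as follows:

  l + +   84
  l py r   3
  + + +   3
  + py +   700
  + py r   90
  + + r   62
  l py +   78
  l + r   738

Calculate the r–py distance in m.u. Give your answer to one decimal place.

The two most frequent reciprocal classes, + py + and l + r, are the parental types, so the F1 was + py + / l + r.
The two rarest classes, + + + and l py r, are the double crossovers. Comparing them with the parentals, only the py allele has switched, so py is the middle locus and the order is l – py – r.
Crossovers in the py–r interval produce the single-crossover classes + py r and l + + (90 + 84 = 174) plus the double crossovers (6).
RF(py–r) = (174 + 6) / 1758 = 180/1758 = 0.1024 → 10.2 m.u.

10.2 m.u.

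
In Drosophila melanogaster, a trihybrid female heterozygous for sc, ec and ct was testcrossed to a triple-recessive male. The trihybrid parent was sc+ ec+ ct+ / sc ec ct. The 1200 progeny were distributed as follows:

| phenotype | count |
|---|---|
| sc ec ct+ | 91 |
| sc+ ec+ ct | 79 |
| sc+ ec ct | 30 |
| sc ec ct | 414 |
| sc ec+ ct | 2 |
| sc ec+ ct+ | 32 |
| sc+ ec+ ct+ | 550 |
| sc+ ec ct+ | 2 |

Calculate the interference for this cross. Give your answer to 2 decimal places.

The two rarest classes, sc+ ec ct+ and sc ec+ ct, are the double crossovers. Comparing them with the parentals, only the ec allele has switched, so ec is the middle locus and the order is sc – ec – ct.
sc–ec: (62 + 4)/1200 = 0.0550; ec–ct: (170 + 4)/1200 = 0.1450.
Expected DCO frequency = 0.0550 × 0.1450 ≈ 0.00797; observed = 4/1200 ≈ 0.00333.
Coefficient of coincidence = 0.00333/0.00797 ≈ 0.42; interference = 1 − 0.42 = 0.58.

0.58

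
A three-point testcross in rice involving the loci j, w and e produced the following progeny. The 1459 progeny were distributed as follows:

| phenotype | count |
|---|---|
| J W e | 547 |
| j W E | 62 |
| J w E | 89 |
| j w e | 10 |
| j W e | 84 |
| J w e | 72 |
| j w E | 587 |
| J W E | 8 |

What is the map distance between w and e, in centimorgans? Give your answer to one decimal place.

The two most frequent reciprocal classes, J W e and j w E, are the parental types, so the F1 was J W e / j w E.
The two rarest classes, J W E and j w e, are the double crossovers. Comparing them with the parentals, only the e allele has switched, so e is the middle locus and the order is w – e – j.
Crossovers in the w–e interval produce the single-crossover classes J w e and j W E (72 + 62 = 134) plus the double crossovers (18).
RF(w–e) = (134 + 18) / 1459 = 152/1459 = 0.1042 → 10.4 centimorgans.

10.4 centimorgans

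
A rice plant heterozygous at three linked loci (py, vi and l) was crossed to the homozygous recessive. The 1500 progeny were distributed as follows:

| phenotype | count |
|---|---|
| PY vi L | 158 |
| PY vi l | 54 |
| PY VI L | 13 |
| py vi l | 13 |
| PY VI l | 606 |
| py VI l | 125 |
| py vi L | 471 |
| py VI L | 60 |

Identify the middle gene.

l

The two most frequent reciprocal classes, py vi L and PY VI l, are the parental types, so the F1 was py vi L / PY VI l.
The two rarest classes, py vi l and PY VI L, are the double crossovers. Comparing them with the parentals, only the l allele has switched, so l is the middle locus and the order is vi – l – py.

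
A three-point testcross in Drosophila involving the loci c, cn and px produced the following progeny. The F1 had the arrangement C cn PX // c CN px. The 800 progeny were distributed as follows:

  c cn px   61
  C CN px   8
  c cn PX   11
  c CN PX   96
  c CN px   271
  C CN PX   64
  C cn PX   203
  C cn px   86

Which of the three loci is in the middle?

The two rarest classes, c cn PX and C CN px, are the double crossovers. Comparing them with the parentals, only the c allele has switched, so c is the middle locus and the order is cn – c – px.

c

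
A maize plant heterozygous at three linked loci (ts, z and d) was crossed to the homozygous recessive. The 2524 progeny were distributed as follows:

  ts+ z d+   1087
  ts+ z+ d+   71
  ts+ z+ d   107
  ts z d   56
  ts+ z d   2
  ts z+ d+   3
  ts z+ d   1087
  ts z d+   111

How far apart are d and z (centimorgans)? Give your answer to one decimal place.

5.2 centimorgans

The two most frequent reciprocal classes, ts+ z d+ and ts z+ d, are the parental types, so the F1 was ts+ z d+ / ts z+ d.
The two rarest classes, ts+ z d and ts z+ d+, are the double crossovers. Comparing them with the parentals, only the d allele has switched, so d is the middle locus and the order is ts – d – z.
Crossovers in the d–z interval produce the single-crossover classes ts+ z+ d+ and ts z d (71 + 56 = 127) plus the double crossovers (5).
RF(d–z) = (127 + 5) / 2524 = 132/2524 = 0.0523 → 5.2 centimorgans.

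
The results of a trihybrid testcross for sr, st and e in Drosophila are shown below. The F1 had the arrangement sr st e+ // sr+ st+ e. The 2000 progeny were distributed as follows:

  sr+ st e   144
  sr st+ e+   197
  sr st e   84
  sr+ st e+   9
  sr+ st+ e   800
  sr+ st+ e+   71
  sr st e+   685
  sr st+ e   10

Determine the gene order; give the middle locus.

The two rarest classes, sr+ st e+ and sr st+ e, are the double crossovers. Comparing them with the parentals, only the sr allele has switched, so sr is the middle locus and the order is e – sr – st.

sr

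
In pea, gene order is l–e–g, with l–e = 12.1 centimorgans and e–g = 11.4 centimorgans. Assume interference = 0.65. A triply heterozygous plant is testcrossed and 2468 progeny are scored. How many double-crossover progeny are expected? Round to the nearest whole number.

12

Map distances give recombination frequencies of 0.121 and 0.114 for the two intervals.
With interference 0.65 (so coincidence = 0.35), expected double-crossover frequency = 0.121 × 0.114 × 0.35 = 0.00483.
Expected number = 0.00483 × 2468 = 11.92 ≈ 12.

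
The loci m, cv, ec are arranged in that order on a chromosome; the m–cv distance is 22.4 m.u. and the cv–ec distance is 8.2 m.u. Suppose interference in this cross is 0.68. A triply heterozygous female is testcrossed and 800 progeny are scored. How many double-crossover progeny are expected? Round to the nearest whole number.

Map distances give recombination frequencies of 0.224 and 0.082 for the two intervals.
With interference 0.68 (so coincidence = 0.32), expected double-crossover frequency = 0.224 × 0.082 × 0.32 = 0.00588.
Expected number = 0.00588 × 800 = 4.70 ≈ 5.

5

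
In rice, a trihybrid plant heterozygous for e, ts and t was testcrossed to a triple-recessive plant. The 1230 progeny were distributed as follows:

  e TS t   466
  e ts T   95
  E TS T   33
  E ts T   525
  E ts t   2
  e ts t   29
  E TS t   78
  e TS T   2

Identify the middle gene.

t

The two most frequent reciprocal classes, E ts T and e TS t, are the parental types, so the F1 was E ts T / e TS t.
The two rarest classes, E ts t and e TS T, are the double crossovers. Comparing them with the parentals, only the t allele has switched, so t is the middle locus and the order is ts – t – e.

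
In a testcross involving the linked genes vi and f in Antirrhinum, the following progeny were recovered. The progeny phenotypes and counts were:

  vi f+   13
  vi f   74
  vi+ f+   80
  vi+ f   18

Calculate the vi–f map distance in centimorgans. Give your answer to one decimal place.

16.8 centimorgans

The two most frequent classes, vi+ f+ (80) and vi f (74), are the parental types, so the F1 was vi+ f+ / vi f.
The recombinant classes are vi+ f and vi f+: 18 + 13 = 31.
Recombination frequency = 31/185 = 0.1676 ≈ 16.8%, i.e. 16.8 centimorgans.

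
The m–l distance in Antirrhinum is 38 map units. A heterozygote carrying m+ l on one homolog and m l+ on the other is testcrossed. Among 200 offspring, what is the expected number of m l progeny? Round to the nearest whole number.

38

A map distance of 38 map units corresponds to a recombination frequency of 0.380.
The F1 is m+ l / m l+, so m l is a recombinant gamete class with expected frequency r/2 = 0.380/2 = 0.1900.
Expected number = 0.1900 × 200 = 38.00 ≈ 38.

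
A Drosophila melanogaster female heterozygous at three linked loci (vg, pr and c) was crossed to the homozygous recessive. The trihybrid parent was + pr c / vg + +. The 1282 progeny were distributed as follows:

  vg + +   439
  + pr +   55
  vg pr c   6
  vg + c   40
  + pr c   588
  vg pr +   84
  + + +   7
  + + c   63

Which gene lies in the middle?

vg

The two rarest classes, vg pr c and + + +, are the double crossovers. Comparing them with the parentals, only the vg allele has switched, so vg is the middle locus and the order is pr – vg – c.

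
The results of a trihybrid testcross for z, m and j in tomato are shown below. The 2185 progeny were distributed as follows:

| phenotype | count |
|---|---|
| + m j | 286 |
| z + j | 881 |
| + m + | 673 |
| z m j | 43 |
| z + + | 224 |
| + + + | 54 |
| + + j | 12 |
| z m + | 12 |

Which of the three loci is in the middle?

z

The two most frequent reciprocal classes, z + j and + m +, are the parental types, so the F1 was z + j / + m +.
The two rarest classes, + + j and z m +, are the double crossovers. Comparing them with the parentals, only the z allele has switched, so z is the middle locus and the order is j – z – m.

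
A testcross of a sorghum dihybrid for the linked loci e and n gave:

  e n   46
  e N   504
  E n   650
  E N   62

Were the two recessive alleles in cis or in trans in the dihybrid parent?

The two most frequent classes are E n (650) and e N (504); these are the parental (non-recombinant) types.
So the F1 carried E n on one chromosome and e N on the other — the recessive alleles are on opposite chromosomes (trans / repulsion).

trans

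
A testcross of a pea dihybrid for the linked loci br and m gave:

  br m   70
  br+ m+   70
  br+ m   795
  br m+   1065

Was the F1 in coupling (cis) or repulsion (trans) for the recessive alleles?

The two most frequent classes are br+ m (795) and br m+ (1065); these are the parental (non-recombinant) types.
So the F1 carried br+ m on one chromosome and br m+ on the other — the recessive alleles are on opposite chromosomes (trans / repulsion).

trans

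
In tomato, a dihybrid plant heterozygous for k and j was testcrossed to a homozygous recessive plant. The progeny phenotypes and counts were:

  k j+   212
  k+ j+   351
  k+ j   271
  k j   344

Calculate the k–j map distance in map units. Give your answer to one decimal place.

The two most frequent classes, k+ j+ (351) and k j (344), are the parental types, so the F1 was k+ j+ / k j.
The recombinant classes are k+ j and k j+: 271 + 212 = 483.
Recombination frequency = 483/1178 = 0.4100 ≈ 41.0%, i.e. 41.0 map units.

41.0 map units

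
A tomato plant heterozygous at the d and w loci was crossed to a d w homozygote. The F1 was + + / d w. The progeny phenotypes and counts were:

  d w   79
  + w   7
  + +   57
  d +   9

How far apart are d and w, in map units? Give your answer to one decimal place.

10.5 map units

The recombinant classes are + w and d +: 7 + 9 = 16.
Recombination frequency = 16/152 = 0.1053 ≈ 10.5%, i.e. 10.5 map units.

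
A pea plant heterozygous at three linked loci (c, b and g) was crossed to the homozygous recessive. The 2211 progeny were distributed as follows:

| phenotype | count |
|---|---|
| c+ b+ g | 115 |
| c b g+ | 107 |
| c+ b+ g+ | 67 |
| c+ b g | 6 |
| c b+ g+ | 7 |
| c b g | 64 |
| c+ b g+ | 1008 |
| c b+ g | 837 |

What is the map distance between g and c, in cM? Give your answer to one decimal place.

The two most frequent reciprocal classes, c+ b g+ and c b+ g, are the parental types, so the F1 was c+ b g+ / c b+ g.
The two rarest classes, c+ b g and c b+ g+, are the double crossovers. Comparing them with the parentals, only the g allele has switched, so g is the middle locus and the order is c – g – b.
Crossovers in the c–g interval produce the single-crossover classes c b g+ and c+ b+ g (107 + 115 = 222) plus the double crossovers (13).
RF(c–g) = (222 + 13) / 2211 = 235/2211 = 0.1063 → 10.6 cM.

10.6 cM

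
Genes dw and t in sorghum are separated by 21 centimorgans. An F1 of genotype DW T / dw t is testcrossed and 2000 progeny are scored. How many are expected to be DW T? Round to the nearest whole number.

A map distance of 21 centimorgans corresponds to a recombination frequency of 0.210.
The F1 is DW T / dw t, so DW T is a parental gamete class with expected frequency (1 − r)/2 = 0.790/2 = 0.3950.
Expected number = 0.3950 × 2000 = 790.00 ≈ 790.

790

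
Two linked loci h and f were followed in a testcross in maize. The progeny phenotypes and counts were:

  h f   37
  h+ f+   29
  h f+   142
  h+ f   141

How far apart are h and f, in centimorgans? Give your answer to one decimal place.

The two most frequent classes, h+ f (141) and h f+ (142), are the parental types, so the F1 was h+ f / h f+.
The recombinant classes are h+ f+ and h f: 29 + 37 = 66.
Recombination frequency = 66/349 = 0.1891 ≈ 18.9%, i.e. 18.9 centimorgans.

18.9 centimorgans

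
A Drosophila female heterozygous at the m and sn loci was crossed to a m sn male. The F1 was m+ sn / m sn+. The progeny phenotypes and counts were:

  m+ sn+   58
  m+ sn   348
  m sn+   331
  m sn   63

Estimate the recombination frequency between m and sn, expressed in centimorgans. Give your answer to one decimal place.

The recombinant classes are m+ sn+ and m sn: 58 + 63 = 121.
Recombination frequency = 121/800 = 0.1512 ≈ 15.1%, i.e. 15.1 centimorgans.

15.1 centimorgans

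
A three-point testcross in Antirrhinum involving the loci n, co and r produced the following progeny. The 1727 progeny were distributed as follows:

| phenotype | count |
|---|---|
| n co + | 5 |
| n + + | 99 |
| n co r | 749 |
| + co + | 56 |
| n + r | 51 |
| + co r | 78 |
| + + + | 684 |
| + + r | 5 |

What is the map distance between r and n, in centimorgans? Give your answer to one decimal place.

10.8 centimorgans

The two most frequent reciprocal classes, n co r and + + +, are the parental types, so the F1 was n co r / + + +.
The two rarest classes, n co + and + + r, are the double crossovers. Comparing them with the parentals, only the r allele has switched, so r is the middle locus and the order is n – r – co.
Crossovers in the n–r interval produce the single-crossover classes + co r and n + + (78 + 99 = 177) plus the double crossovers (10).
RF(n–r) = (177 + 10) / 1727 = 187/1727 = 0.1083 → 10.8 centimorgans.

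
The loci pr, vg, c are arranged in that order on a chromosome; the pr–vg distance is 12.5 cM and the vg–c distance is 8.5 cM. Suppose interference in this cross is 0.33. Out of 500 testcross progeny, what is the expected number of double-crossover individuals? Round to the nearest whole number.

4

Map distances give recombination frequencies of 0.125 and 0.085 for the two intervals.
With interference 0.33 (so coincidence = 0.67), expected double-crossover frequency = 0.125 × 0.085 × 0.67 = 0.00712.
Expected number = 0.00712 × 500 = 3.56 ≈ 4.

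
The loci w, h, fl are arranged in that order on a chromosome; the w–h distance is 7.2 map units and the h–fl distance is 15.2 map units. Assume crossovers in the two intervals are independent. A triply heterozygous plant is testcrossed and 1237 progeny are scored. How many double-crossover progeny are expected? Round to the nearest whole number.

14

Map distances give recombination frequencies of 0.072 and 0.152 for the two intervals.
With no interference, expected double-crossover frequency = 0.072 × 0.152 = 0.01094.
Expected number = 0.01094 × 1237 = 13.54 ≈ 14.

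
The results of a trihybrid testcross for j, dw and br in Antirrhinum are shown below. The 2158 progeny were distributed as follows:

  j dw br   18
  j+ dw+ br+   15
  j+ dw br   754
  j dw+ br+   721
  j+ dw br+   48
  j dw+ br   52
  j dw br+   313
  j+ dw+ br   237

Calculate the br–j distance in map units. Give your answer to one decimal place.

6.2 map units

The two most frequent reciprocal classes, j dw+ br+ and j+ dw br, are the parental types, so the F1 was j dw+ br+ / j+ dw br.
The two rarest classes, j+ dw+ br+ and j dw br, are the double crossovers. Comparing them with the parentals, only the j allele has switched, so j is the middle locus and the order is br – j – dw.
Crossovers in the br–j interval produce the single-crossover classes j dw+ br and j+ dw br+ (52 + 48 = 100) plus the double crossovers (33).
RF(br–j) = (100 + 33) / 2158 = 133/2158 = 0.0616 → 6.2 map units.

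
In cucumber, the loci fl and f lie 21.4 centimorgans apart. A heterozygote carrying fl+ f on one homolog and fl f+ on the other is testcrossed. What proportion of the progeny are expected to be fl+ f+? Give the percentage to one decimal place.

A map distance of 21.4 centimorgans corresponds to a recombination frequency of 0.214.
The F1 is fl+ f / fl f+, so fl+ f+ is a recombinant gamete class with expected frequency r/2 = 0.214/2 = 0.1070.
That is 0.1070 = 10.7% of the progeny.

10.7%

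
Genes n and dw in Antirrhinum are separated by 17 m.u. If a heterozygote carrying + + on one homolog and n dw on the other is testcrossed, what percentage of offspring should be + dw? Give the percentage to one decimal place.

8.5%

A map distance of 17 m.u. corresponds to a recombination frequency of 0.170.
The F1 is + + / n dw, so + dw is a recombinant gamete class with expected frequency r/2 = 0.170/2 = 0.0850.
That is 0.0850 = 8.5% of the progeny.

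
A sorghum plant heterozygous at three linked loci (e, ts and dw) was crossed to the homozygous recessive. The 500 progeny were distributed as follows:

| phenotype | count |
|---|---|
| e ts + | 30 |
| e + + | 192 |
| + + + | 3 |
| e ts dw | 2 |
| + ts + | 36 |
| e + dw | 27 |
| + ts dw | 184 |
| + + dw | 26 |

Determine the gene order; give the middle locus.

The two most frequent reciprocal classes, e + + and + ts dw, are the parental types, so the F1 was e + + / + ts dw.
The two rarest classes, + + + and e ts dw, are the double crossovers. Comparing them with the parentals, only the e allele has switched, so e is the middle locus and the order is dw – e – ts.

e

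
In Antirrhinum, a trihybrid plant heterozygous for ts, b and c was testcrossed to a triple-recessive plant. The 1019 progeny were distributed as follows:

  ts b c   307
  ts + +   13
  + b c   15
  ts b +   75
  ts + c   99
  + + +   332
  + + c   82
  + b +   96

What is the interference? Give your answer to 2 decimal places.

The two most frequent reciprocal classes, + + + and ts b c, are the parental types, so the F1 was + + + / ts b c.
The two rarest classes, ts + + and + b c, are the double crossovers. Comparing them with the parentals, only the ts allele has switched, so ts is the middle locus and the order is b – ts – c.
b–ts: (195 + 28)/1019 = 0.2188; ts–c: (157 + 28)/1019 = 0.1816.
Expected DCO frequency = 0.2188 × 0.1816 ≈ 0.03973; observed = 28/1019 ≈ 0.02748.
Coefficient of coincidence = 0.02748/0.03973 ≈ 0.69; interference = 1 − 0.69 = 0.31.

0.31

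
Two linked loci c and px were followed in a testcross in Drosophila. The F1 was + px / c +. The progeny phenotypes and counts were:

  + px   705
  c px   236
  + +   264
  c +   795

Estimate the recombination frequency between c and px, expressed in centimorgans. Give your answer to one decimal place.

25.0 centimorgans

The recombinant classes are + + and c px: 264 + 236 = 500.
Recombination frequency = 500/2000 = 0.2500 ≈ 25.0%, i.e. 25.0 centimorgans.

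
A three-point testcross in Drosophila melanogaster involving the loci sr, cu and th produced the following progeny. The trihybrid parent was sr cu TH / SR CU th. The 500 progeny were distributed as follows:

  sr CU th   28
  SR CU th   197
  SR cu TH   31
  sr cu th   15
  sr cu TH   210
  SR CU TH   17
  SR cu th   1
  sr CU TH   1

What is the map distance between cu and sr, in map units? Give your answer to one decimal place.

The two rarest classes, sr CU TH and SR cu th, are the double crossovers. Comparing them with the parentals, only the cu allele has switched, so cu is the middle locus and the order is sr – cu – th.
Crossovers in the sr–cu interval produce the single-crossover classes SR cu TH and sr CU th (31 + 28 = 59) plus the double crossovers (2).
RF(sr–cu) = (59 + 2) / 500 = 61/500 = 0.1220 → 12.2 map units.

12.2 map units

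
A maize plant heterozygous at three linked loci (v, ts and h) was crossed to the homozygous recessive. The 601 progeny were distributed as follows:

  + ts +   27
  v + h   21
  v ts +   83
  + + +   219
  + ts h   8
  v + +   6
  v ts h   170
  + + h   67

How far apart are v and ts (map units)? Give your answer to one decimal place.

10.3 map units

The two most frequent reciprocal classes, v ts h and + + +, are the parental types, so the F1 was v ts h / + + +.
The two rarest classes, + ts h and v + +, are the double crossovers. Comparing them with the parentals, only the v allele has switched, so v is the middle locus and the order is ts – v – h.
Crossovers in the ts–v interval produce the single-crossover classes v + h and + ts + (21 + 27 = 48) plus the double crossovers (14).
RF(ts–v) = (48 + 14) / 601 = 62/601 = 0.1032 → 10.3 map units.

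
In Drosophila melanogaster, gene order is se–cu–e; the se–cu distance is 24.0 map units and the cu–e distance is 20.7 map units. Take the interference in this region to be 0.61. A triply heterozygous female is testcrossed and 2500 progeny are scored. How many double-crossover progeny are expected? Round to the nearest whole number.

48

Map distances give recombination frequencies of 0.240 and 0.207 for the two intervals.
With interference 0.61 (so coincidence = 0.39), expected double-crossover frequency = 0.240 × 0.207 × 0.39 = 0.01938.
Expected number = 0.01938 × 2500 = 48.44 ≈ 48.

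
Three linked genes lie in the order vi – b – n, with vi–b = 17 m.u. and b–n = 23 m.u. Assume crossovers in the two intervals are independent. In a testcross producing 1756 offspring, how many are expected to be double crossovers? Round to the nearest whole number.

69

Map distances give recombination frequencies of 0.170 and 0.230 for the two intervals.
With no interference, expected double-crossover frequency = 0.170 × 0.230 = 0.03910.
Expected number = 0.03910 × 1756 = 68.66 ≈ 69.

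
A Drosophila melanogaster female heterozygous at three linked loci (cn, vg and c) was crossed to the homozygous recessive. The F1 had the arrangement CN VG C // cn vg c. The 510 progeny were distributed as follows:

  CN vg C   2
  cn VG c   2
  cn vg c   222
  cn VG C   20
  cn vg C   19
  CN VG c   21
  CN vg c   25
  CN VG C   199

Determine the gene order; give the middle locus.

The two rarest classes, CN vg C and cn VG c, are the double crossovers. Comparing them with the parentals, only the vg allele has switched, so vg is the middle locus and the order is c – vg – cn.

vg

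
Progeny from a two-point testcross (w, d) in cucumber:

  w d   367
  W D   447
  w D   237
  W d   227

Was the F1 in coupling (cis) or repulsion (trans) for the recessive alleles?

The two most frequent classes are W D (447) and w d (367); these are the parental (non-recombinant) types.
So the F1 carried W D on one chromosome and w d on the other — the recessive alleles are on the same chromosome (cis / coupling).

cis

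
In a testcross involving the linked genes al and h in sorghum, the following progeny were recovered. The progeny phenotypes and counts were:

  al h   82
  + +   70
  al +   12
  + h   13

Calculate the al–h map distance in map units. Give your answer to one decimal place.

The two most frequent classes, + + (70) and al h (82), are the parental types, so the F1 was + + / al h.
The recombinant classes are + h and al +: 13 + 12 = 25.
Recombination frequency = 25/177 = 0.1412 ≈ 14.1%, i.e. 14.1 map units.

14.1 map units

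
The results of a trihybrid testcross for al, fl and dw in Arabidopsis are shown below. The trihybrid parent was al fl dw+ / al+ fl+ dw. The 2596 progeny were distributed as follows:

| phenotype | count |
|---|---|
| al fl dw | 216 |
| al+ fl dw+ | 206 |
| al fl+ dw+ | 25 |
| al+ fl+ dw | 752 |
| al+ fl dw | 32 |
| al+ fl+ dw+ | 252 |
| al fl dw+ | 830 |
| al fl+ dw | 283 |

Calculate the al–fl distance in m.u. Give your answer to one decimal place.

The two rarest classes, al fl+ dw+ and al+ fl dw, are the double crossovers. Comparing them with the parentals, only the fl allele has switched, so fl is the middle locus and the order is dw – fl – al.
Crossovers in the fl–al interval produce the single-crossover classes al+ fl dw+ and al fl+ dw (206 + 283 = 489) plus the double crossovers (57).
RF(fl–al) = (489 + 57) / 2596 = 546/2596 = 0.2103 → 21.0 m.u.

21.0 m.u.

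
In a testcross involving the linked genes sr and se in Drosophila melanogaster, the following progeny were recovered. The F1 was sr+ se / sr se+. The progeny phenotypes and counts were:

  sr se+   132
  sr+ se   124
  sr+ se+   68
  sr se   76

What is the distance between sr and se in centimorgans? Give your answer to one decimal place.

The recombinant classes are sr+ se+ and sr se: 68 + 76 = 144.
Recombination frequency = 144/400 = 0.3600 ≈ 36.0%, i.e. 36.0 centimorgans.

36.0 centimorgans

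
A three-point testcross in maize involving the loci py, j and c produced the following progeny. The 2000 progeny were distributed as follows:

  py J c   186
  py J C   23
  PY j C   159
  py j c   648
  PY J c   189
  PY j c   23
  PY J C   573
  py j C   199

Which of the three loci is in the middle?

py

The two most frequent reciprocal classes, py j c and PY J C, are the parental types, so the F1 was py j c / PY J C.
The two rarest classes, PY j c and py J C, are the double crossovers. Comparing them with the parentals, only the py allele has switched, so py is the middle locus and the order is j – py – c.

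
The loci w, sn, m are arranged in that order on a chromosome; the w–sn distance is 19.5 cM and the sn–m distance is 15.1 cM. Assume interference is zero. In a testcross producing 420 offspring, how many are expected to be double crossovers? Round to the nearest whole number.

Map distances give recombination frequencies of 0.195 and 0.151 for the two intervals.
With no interference, expected double-crossover frequency = 0.195 × 0.151 = 0.02944.
Expected number = 0.02944 × 420 = 12.37 ≈ 12.

12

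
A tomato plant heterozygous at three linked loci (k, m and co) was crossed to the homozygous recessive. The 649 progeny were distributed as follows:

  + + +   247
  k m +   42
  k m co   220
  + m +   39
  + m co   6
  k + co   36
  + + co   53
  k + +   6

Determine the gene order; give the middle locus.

k

The two most frequent reciprocal classes, + + + and k m co, are the parental types, so the F1 was + + + / k m co.
The two rarest classes, k + + and + m co, are the double crossovers. Comparing them with the parentals, only the k allele has switched, so k is the middle locus and the order is m – k – co.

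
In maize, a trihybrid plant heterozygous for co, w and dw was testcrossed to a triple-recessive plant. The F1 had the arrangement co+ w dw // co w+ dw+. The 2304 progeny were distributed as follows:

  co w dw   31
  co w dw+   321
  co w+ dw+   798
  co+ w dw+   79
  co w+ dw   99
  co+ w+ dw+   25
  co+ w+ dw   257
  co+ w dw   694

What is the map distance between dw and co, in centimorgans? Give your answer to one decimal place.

The two rarest classes, co w dw and co+ w+ dw+, are the double crossovers. Comparing them with the parentals, only the co allele has switched, so co is the middle locus and the order is w – co – dw.
Crossovers in the co–dw interval produce the single-crossover classes co+ w dw+ and co w+ dw (79 + 99 = 178) plus the double crossovers (56).
RF(co–dw) = (178 + 56) / 2304 = 234/2304 = 0.1016 → 10.2 centimorgans.

10.2 centimorgans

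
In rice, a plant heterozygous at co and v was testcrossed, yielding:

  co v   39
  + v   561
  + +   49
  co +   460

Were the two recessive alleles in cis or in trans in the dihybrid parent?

trans

The two most frequent classes are + v (561) and co + (460); these are the parental (non-recombinant) types.
So the F1 carried + v on one chromosome and co + on the other — the recessive alleles are on opposite chromosomes (trans / repulsion).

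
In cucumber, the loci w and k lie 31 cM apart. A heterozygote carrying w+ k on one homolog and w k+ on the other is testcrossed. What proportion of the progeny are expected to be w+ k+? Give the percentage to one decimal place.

15.5%

A map distance of 31 cM corresponds to a recombination frequency of 0.310.
The F1 is w+ k / w k+, so w+ k+ is a recombinant gamete class with expected frequency r/2 = 0.310/2 = 0.1550.
That is 0.1550 = 15.5% of the progeny.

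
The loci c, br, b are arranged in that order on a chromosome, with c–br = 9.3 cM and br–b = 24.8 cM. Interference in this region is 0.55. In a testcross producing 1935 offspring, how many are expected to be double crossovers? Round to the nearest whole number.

Map distances give recombination frequencies of 0.093 and 0.248 for the two intervals.
With interference 0.55 (so coincidence = 0.45), expected double-crossover frequency = 0.093 × 0.248 × 0.45 = 0.01038.
Expected number = 0.01038 × 1935 = 20.08 ≈ 20.

20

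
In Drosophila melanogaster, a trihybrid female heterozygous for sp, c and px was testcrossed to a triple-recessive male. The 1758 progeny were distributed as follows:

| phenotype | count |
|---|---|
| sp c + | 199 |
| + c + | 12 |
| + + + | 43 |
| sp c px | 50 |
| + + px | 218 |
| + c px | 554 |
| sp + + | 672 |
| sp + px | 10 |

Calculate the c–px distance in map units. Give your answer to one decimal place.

The two most frequent reciprocal classes, sp + + and + c px, are the parental types, so the F1 was sp + + / + c px.
The two rarest classes, sp + px and + c +, are the double crossovers. Comparing them with the parentals, only the px allele has switched, so px is the middle locus and the order is c – px – sp.
Crossovers in the c–px interval produce the single-crossover classes sp c + and + + px (199 + 218 = 417) plus the double crossovers (22).
RF(c–px) = (417 + 22) / 1758 = 439/1758 = 0.2497 → 25.0 map units.

25.0 map units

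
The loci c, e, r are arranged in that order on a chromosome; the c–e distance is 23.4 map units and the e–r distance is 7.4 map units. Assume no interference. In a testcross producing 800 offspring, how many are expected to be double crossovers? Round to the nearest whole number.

Map distances give recombination frequencies of 0.234 and 0.074 for the two intervals.
With no interference, expected double-crossover frequency = 0.234 × 0.074 = 0.01732.
Expected number = 0.01732 × 800 = 13.85 ≈ 14.

14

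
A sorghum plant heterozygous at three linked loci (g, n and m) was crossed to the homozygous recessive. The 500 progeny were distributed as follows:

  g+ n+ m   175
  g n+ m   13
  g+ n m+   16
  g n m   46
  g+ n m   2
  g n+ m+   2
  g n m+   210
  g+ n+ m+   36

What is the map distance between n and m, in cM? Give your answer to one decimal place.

17.2 cM

The two most frequent reciprocal classes, g+ n+ m and g n m+, are the parental types, so the F1 was g+ n+ m / g n m+.
The two rarest classes, g+ n m and g n+ m+, are the double crossovers. Comparing them with the parentals, only the n allele has switched, so n is the middle locus and the order is g – n – m.
Crossovers in the n–m interval produce the single-crossover classes g+ n+ m+ and g n m (36 + 46 = 82) plus the double crossovers (4).
RF(n–m) = (82 + 4) / 500 = 86/500 = 0.1720 → 17.2 cM.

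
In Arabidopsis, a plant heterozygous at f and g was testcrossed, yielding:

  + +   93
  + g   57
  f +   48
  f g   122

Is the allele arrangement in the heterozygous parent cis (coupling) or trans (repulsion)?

The two most frequent classes are + + (93) and f g (122); these are the parental (non-recombinant) types.
So the F1 carried + + on one chromosome and f g on the other — the recessive alleles are on the same chromosome (cis / coupling).

cis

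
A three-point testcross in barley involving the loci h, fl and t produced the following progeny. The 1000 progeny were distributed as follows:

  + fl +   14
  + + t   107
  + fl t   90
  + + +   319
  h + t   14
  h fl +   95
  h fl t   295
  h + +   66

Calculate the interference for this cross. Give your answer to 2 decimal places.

0.34

The two most frequent reciprocal classes, + + + and h fl t, are the parental types, so the F1 was + + + / h fl t.
The two rarest classes, + fl + and h + t, are the double crossovers. Comparing them with the parentals, only the fl allele has switched, so fl is the middle locus and the order is h – fl – t.
h–fl: (156 + 28)/1000 = 0.1840; fl–t: (202 + 28)/1000 = 0.2300.
Expected DCO frequency = 0.1840 × 0.2300 ≈ 0.04232; observed = 28/1000 ≈ 0.02800.
Coefficient of coincidence = 0.02800/0.04232 ≈ 0.66; interference = 1 − 0.66 = 0.34.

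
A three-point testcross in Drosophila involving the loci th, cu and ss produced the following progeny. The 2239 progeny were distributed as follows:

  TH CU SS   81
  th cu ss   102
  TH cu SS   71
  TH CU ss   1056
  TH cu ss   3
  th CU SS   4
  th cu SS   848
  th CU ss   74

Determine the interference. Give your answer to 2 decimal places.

0.46

The two most frequent reciprocal classes, TH CU ss and th cu SS, are the parental types, so the F1 was TH CU ss / th cu SS.
The two rarest classes, TH cu ss and th CU SS, are the double crossovers. Comparing them with the parentals, only the cu allele has switched, so cu is the middle locus and the order is ss – cu – th.
ss–cu: (183 + 7)/2239 = 0.0849; cu–th: (145 + 7)/2239 = 0.0679.
Expected DCO frequency = 0.0849 × 0.0679 ≈ 0.00576; observed = 7/2239 ≈ 0.00313.
Coefficient of coincidence = 0.00313/0.00576 ≈ 0.54; interference = 1 − 0.54 = 0.46.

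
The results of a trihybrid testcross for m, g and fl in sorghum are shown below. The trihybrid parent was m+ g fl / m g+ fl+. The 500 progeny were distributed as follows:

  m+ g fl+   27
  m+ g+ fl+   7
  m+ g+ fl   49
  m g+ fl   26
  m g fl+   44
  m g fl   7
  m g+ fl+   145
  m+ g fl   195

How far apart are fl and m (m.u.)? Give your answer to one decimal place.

13.4 m.u.

The two rarest classes, m g fl and m+ g+ fl+, are the double crossovers. Comparing them with the parentals, only the m allele has switched, so m is the middle locus and the order is fl – m – g.
Crossovers in the fl–m interval produce the single-crossover classes m+ g fl+ and m g+ fl (27 + 26 = 53) plus the double crossovers (14).
RF(fl–m) = (53 + 14) / 500 = 67/500 = 0.1340 → 13.4 m.u.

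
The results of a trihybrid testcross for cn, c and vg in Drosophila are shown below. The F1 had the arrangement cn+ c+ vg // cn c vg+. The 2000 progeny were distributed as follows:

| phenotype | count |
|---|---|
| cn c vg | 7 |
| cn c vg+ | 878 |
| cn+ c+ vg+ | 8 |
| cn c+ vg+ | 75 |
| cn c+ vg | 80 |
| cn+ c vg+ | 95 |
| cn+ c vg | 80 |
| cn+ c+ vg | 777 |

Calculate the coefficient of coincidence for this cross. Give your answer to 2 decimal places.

0.93

The two rarest classes, cn+ c+ vg+ and cn c vg, are the double crossovers. Comparing them with the parentals, only the vg allele has switched, so vg is the middle locus and the order is cn – vg – c.
cn–vg: (175 + 15)/2000 = 0.0950; vg–c: (155 + 15)/2000 = 0.0850.
Expected DCO frequency = 0.0950 × 0.0850 ≈ 0.00808; observed = 15/2000 ≈ 0.00750.
Coefficient of coincidence = 0.00750/0.00808 ≈ 0.93.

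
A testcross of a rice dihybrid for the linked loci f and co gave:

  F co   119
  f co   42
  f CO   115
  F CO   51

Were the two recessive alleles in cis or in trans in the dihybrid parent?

trans

The two most frequent classes are F co (119) and f CO (115); these are the parental (non-recombinant) types.
So the F1 carried F co on one chromosome and f CO on the other — the recessive alleles are on opposite chromosomes (trans / repulsion).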